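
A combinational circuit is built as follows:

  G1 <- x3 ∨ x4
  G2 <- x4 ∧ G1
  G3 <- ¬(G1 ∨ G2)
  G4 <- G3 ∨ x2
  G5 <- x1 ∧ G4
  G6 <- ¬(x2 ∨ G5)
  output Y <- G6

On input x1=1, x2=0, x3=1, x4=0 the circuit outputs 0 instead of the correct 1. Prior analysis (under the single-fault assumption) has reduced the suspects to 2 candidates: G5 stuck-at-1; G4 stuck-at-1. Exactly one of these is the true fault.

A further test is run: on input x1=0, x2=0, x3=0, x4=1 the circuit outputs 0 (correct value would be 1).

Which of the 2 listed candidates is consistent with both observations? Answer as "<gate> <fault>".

G5 stuck-at-1

Evaluate each candidate on input x1=0, x2=0, x3=0, x4=1:
  G5 stuck-at-1: G1=1, G2=1, G3=0, G4=0, G5=1 [stuck-at-1], G6=0 → 0 — matches
  G4 stuck-at-1: G1=1, G2=1, G3=0, G4=1 [stuck-at-1], G5=0, G6=1 → 1 — eliminated
Only G5 stuck-at-1 reproduces the observed 0.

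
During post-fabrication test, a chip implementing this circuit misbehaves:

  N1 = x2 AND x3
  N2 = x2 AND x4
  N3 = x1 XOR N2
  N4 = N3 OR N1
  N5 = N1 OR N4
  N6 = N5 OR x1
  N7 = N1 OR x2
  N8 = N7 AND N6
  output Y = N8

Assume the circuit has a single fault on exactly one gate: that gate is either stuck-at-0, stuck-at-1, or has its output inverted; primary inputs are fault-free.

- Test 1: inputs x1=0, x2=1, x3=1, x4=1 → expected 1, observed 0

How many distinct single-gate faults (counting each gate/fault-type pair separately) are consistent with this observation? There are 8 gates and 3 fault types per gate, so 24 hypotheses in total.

8

Fault-free: N1=1, N2=1, N3=1, N4=1, N5=1, N6=1, N7=1, N8=1 → 1. Observed 0.
  N1: none of the 3 fault types match ✗
  N2: none of the 3 fault types match ✗
  N3: none of the 3 fault types match ✗
  N4: none of the 3 fault types match ✗
  N5: stuck-at-0, inverted output ✓; others ✗
  N6: stuck-at-0, inverted output ✓; others ✗
  N7: stuck-at-0, inverted output ✓; others ✗
  N8: stuck-at-0, inverted output ✓; others ✗
Consistent faults: {N5 stuck-at-0, N5 inverted output, N6 stuck-at-0, N6 inverted output, N7 stuck-at-0, N7 inverted output, N8 stuck-at-0, N8 inverted output} — 8 in all.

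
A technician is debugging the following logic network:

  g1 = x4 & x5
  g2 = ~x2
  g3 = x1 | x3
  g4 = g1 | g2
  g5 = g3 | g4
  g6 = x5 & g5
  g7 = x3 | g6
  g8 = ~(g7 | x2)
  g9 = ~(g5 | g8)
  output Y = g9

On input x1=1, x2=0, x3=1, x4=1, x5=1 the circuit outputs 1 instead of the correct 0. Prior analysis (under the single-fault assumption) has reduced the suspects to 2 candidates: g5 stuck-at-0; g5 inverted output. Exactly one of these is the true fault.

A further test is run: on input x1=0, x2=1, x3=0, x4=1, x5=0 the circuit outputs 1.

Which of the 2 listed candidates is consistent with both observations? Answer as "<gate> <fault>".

Evaluate each candidate on input x1=0, x2=1, x3=0, x4=1, x5=0:
  g5 stuck-at-0: g1=0, g2=0, g3=0, g4=0, g5=0 [stuck-at-0], g6=0, g7=0, g8=0, g9=1 → 1 — matches
  g5 inverted output: g1=0, g2=0, g3=0, g4=0, g5=1 [inverted output], g6=0, g7=0, g8=0, g9=0 → 0 — eliminated
Only g5 stuck-at-0 reproduces the observed 1.

g5 stuck-at-0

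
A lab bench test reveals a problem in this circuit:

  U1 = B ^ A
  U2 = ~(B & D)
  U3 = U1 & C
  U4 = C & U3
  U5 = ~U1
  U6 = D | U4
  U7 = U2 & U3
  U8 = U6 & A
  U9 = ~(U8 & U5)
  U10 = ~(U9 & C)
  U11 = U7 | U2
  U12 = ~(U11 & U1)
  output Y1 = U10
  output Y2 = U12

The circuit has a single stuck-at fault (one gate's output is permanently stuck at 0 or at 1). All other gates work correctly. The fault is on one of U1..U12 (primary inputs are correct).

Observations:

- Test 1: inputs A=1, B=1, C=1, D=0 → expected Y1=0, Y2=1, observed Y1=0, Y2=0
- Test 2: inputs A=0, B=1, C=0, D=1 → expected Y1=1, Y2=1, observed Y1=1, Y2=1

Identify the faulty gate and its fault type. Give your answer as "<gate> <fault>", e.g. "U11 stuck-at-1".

U1 stuck-at-1

Fault-free values for test 1 (A=1, B=1, C=1, D=0): U1=0, U2=1, U3=0, U4=0, U5=1, U6=0, U7=0, U8=0, U9=1, U10=0, U11=1, U12=1, giving Y1=0, Y2=1. Observed Y1=0, Y2=0.
Test 1: faults giving observed Y1=0, Y2=0 are {U1 stuck-at-1, U12 stuck-at-0}.
Test 2 (A=0, B=1, C=0, D=1): fault-free U1=1, U2=0, U3=0, U4=0, U5=0, U6=1, U7=0, U8=0, U9=1, U10=1, U11=0, U12=1 → Y1=1, Y2=1; observed Y1=1, Y2=1. Eliminates U12 stuck-at-0.
Only U1 stuck-at-1 is consistent with every test.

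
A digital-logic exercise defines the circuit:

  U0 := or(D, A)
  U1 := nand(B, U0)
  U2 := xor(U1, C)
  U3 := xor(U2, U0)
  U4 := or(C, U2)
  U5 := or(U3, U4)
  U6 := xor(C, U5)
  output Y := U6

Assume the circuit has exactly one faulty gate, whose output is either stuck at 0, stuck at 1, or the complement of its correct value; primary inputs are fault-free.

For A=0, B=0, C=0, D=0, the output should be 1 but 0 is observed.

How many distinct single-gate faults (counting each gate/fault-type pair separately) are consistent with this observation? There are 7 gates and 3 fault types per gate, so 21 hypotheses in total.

Fault-free: U0=0, U1=1, U2=1, U3=1, U4=1, U5=1, U6=1 → 1. Observed 0.
  U0: none of the 3 fault types match ✗
  U1: stuck-at-0, inverted output ✓; others ✗
  U2: stuck-at-0, inverted output ✓; others ✗
  U3: none of the 3 fault types match ✗
  U4: none of the 3 fault types match ✗
  U5: stuck-at-0, inverted output ✓; others ✗
  U6: stuck-at-0, inverted output ✓; others ✗
Consistent faults: {U1 stuck-at-0, U1 inverted output, U2 stuck-at-0, U2 inverted output, U5 stuck-at-0, U5 inverted output, U6 stuck-at-0, U6 inverted output} — 8 in all.

8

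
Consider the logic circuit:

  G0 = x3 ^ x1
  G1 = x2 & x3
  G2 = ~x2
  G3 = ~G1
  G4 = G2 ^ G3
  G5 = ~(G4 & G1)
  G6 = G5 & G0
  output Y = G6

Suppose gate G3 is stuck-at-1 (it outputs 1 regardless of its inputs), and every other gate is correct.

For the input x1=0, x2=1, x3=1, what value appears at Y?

0

Propagate with G3 forced: G0=1, G1=1, G2=0, G3=1 [stuck-at-1], G4=1, G5=0, G6=0.
So Y = 0. (Without the fault it would be 1.)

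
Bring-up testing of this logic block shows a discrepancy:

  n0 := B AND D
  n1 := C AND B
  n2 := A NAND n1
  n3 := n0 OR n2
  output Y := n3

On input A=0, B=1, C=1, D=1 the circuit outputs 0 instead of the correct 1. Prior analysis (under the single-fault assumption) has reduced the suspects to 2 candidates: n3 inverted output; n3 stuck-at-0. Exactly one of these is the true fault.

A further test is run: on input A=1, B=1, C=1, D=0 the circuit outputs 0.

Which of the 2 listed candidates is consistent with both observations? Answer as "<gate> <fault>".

n3 stuck-at-0

Evaluate each candidate on input A=1, B=1, C=1, D=0:
  n3 inverted output: n0=0, n1=1, n2=0, n3=1 [inverted output] → 1 — eliminated
  n3 stuck-at-0: n0=0, n1=1, n2=0, n3=0 [stuck-at-0] → 0 — matches
Only n3 stuck-at-0 reproduces the observed 0.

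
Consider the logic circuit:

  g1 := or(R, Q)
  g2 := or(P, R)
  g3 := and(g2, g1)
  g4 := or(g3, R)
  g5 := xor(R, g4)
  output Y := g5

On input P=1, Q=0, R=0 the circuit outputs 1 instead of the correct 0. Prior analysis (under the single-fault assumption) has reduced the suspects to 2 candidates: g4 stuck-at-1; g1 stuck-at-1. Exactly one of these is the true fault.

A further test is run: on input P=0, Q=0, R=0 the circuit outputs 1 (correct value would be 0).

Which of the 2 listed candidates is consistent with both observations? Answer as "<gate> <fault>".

g4 stuck-at-1

Evaluate each candidate on input P=0, Q=0, R=0:
  g4 stuck-at-1: g1=0, g2=0, g3=0, g4=1 [stuck-at-1], g5=1 → 1 — matches
  g1 stuck-at-1: g1=1 [stuck-at-1], g2=0, g3=0, g4=0, g5=0 → 0 — eliminated
Only g4 stuck-at-1 reproduces the observed 1.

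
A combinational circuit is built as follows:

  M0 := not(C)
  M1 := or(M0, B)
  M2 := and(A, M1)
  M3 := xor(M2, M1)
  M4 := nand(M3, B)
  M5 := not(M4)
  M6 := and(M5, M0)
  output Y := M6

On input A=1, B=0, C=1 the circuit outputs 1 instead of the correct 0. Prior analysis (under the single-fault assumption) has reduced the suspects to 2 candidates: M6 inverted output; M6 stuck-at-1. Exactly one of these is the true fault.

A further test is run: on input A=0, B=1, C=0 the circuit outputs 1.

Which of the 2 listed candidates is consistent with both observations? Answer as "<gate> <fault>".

M6 stuck-at-1

Evaluate each candidate on input A=0, B=1, C=0:
  M6 inverted output: M0=1, M1=1, M2=0, M3=1, M4=0, M5=1, M6=0 [inverted output] → 0 — eliminated
  M6 stuck-at-1: M0=1, M1=1, M2=0, M3=1, M4=0, M5=1, M6=1 [stuck-at-1] → 1 — matches
Only M6 stuck-at-1 reproduces the observed 1.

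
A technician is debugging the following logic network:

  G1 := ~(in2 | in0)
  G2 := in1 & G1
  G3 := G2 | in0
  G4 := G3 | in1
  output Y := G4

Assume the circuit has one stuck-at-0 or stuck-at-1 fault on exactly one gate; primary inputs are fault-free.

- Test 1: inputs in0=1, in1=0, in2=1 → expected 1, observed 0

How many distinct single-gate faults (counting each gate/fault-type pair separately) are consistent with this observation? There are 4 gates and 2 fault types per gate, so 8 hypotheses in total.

Fault-free: G1=0, G2=0, G3=1, G4=1 → 1. Observed 0.
  G1 stuck-at-0: output 1 ✗
  G1 stuck-at-1: output 1 ✗
  G2 stuck-at-0: output 1 ✗
  G2 stuck-at-1: output 1 ✗
  G3 stuck-at-0: output 0 ✓
  G3 stuck-at-1: output 1 ✗
  G4 stuck-at-0: output 0 ✓
  G4 stuck-at-1: output 1 ✗
Consistent faults: {G3 stuck-at-0, G4 stuck-at-0} — 2 in all.

2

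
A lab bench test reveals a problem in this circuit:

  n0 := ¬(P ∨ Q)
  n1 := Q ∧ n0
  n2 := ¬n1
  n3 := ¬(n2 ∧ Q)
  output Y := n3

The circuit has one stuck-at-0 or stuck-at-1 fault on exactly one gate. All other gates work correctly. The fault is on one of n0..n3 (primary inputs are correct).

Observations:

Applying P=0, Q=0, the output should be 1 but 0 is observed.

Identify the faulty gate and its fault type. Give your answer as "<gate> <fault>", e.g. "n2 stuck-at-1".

n3 stuck-at-0

Fault-free values for test 1 (P=0, Q=0): n0=1, n1=0, n2=1, n3=1, giving Y=1. Observed 0.
Test 1: faults giving observed 0 are {n3 stuck-at-0}.
Only n3 stuck-at-0 is consistent with every test.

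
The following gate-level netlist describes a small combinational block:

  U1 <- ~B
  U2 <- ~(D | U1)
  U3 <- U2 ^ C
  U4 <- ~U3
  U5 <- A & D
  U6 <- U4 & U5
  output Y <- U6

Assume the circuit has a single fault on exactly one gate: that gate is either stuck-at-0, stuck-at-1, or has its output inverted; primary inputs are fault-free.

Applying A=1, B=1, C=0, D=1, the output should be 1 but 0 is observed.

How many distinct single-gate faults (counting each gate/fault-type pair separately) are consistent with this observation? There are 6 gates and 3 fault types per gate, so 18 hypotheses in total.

10

Fault-free: U1=0, U2=0, U3=0, U4=1, U5=1, U6=1 → 1. Observed 0.
  U1: none of the 3 fault types match ✗
  U2: stuck-at-1, inverted output ✓; others ✗
  U3: stuck-at-1, inverted output ✓; others ✗
  U4: stuck-at-0, inverted output ✓; others ✗
  U5: stuck-at-0, inverted output ✓; others ✗
  U6: stuck-at-0, inverted output ✓; others ✗
Consistent faults: {U2 stuck-at-1, U2 inverted output, U3 stuck-at-1, U3 inverted output, U4 stuck-at-0, U4 inverted output, U5 stuck-at-0, U5 inverted output, U6 stuck-at-0, U6 inverted output} — 10 in all.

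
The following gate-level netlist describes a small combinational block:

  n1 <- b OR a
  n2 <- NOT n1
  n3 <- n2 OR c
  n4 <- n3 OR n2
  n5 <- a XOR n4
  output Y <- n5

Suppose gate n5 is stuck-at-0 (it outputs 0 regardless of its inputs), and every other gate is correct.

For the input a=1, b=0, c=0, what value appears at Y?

Propagate with n5 forced: n1=1, n2=0, n3=0, n4=0, n5=0 [stuck-at-0].
So Y = 0. (Without the fault it would be 1.)

0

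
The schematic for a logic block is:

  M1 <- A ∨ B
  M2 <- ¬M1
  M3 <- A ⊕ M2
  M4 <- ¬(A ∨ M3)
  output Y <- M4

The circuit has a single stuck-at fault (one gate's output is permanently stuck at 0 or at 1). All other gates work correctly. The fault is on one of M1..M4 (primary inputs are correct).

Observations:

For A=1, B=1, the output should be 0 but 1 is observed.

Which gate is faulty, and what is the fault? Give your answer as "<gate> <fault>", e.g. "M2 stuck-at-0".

Fault-free values for test 1 (A=1, B=1): M1=1, M2=0, M3=1, M4=0, giving Y=0. Observed 1.
Test 1: faults giving observed 1 are {M4 stuck-at-1}.
Only M4 stuck-at-1 is consistent with every test.

M4 stuck-at-1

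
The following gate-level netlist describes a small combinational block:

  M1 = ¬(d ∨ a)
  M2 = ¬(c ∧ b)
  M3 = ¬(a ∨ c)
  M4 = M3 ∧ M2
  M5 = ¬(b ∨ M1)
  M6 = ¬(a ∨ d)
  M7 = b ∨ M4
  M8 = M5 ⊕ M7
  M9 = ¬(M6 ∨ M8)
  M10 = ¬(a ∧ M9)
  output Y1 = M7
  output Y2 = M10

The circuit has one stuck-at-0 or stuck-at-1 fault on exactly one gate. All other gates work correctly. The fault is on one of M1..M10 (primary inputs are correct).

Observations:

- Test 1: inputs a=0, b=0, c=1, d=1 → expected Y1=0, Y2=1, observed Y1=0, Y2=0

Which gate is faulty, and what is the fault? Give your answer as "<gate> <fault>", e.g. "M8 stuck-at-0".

M10 stuck-at-0

Fault-free values for test 1 (a=0, b=0, c=1, d=1): M1=0, M2=1, M3=0, M4=0, M5=1, M6=0, M7=0, M8=1, M9=0, M10=1, giving Y1=0, Y2=1. Observed Y1=0, Y2=0.
Test 1: faults giving observed Y1=0, Y2=0 are {M10 stuck-at-0}.
Only M10 stuck-at-0 is consistent with every test.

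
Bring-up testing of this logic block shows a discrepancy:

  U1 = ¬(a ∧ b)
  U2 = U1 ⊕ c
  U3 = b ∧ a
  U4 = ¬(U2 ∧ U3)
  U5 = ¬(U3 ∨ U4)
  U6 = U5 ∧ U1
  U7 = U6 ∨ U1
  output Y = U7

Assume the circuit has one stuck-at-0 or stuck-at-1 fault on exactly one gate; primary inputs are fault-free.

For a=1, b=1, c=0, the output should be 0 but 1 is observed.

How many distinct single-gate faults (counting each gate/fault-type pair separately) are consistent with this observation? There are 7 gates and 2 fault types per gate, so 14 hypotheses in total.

Fault-free: U1=0, U2=0, U3=1, U4=1, U5=0, U6=0, U7=0 → 0. Observed 1.
  U1 stuck-at-0: output 0 ✗
  U1 stuck-at-1: output 1 ✓
  U2 stuck-at-0: output 0 ✗
  U2 stuck-at-1: output 0 ✗
  U3 stuck-at-0: output 0 ✗
  U3 stuck-at-1: output 0 ✗
  U4 stuck-at-0: output 0 ✗
  U4 stuck-at-1: output 0 ✗
  U5 stuck-at-0: output 0 ✗
  U5 stuck-at-1: output 0 ✗
  U6 stuck-at-0: output 0 ✗
  U6 stuck-at-1: output 1 ✓
  U7 stuck-at-0: output 0 ✗
  U7 stuck-at-1: output 1 ✓
Consistent faults: {U1 stuck-at-1, U6 stuck-at-1, U7 stuck-at-1} — 3 in all.

3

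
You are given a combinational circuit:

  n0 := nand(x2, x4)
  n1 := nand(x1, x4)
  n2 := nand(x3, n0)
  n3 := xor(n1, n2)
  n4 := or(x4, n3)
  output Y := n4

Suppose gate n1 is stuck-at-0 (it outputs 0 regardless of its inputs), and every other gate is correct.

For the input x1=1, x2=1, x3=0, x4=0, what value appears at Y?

1

Propagate with n1 forced: n0=1, n1=0 [stuck-at-0], n2=1, n3=1, n4=1.
So Y = 1. (Without the fault it would be 0.)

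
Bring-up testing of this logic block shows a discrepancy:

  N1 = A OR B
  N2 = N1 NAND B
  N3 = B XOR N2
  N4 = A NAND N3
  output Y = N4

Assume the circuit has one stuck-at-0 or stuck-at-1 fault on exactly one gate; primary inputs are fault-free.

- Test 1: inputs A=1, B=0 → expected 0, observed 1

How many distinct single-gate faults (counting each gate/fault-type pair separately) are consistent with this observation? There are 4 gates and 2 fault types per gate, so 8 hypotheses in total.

3

Fault-free: N1=1, N2=1, N3=1, N4=0 → 0. Observed 1.
  N1 stuck-at-0: output 0 ✗
  N1 stuck-at-1: output 0 ✗
  N2 stuck-at-0: output 1 ✓
  N2 stuck-at-1: output 0 ✗
  N3 stuck-at-0: output 1 ✓
  N3 stuck-at-1: output 0 ✗
  N4 stuck-at-0: output 0 ✗
  N4 stuck-at-1: output 1 ✓
Consistent faults: {N2 stuck-at-0, N3 stuck-at-0, N4 stuck-at-1} — 3 in all.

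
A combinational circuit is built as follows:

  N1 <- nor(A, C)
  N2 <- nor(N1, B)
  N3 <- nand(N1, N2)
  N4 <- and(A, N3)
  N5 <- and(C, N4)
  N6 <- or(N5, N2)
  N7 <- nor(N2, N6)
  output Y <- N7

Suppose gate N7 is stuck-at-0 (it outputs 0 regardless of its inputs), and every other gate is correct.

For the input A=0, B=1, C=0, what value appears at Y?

Propagate with N7 forced: N1=1, N2=0, N3=1, N4=0, N5=0, N6=0, N7=0 [stuck-at-0].
So Y = 0. (Without the fault it would be 1.)

0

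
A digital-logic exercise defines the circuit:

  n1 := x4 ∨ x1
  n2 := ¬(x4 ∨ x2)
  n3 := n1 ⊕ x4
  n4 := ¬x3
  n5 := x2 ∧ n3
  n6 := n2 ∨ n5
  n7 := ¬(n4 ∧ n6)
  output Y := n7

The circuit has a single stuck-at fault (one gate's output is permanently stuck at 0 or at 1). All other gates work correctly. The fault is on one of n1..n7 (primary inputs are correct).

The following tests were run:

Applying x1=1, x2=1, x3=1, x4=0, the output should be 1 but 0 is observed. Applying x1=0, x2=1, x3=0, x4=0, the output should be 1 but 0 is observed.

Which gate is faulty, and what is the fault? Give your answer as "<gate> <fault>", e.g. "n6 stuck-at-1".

n7 stuck-at-0

Fault-free values for test 1 (x1=1, x2=1, x3=1, x4=0): n1=1, n2=0, n3=1, n4=0, n5=1, n6=1, n7=1, giving Y=1. Observed 0.
Test 1: faults giving observed 0 are {n4 stuck-at-1, n7 stuck-at-0}.
Test 2 (x1=0, x2=1, x3=0, x4=0): fault-free n1=0, n2=0, n3=0, n4=1, n5=0, n6=0, n7=1 → 1; observed 0. Eliminates n4 stuck-at-1.
Only n7 stuck-at-0 is consistent with every test.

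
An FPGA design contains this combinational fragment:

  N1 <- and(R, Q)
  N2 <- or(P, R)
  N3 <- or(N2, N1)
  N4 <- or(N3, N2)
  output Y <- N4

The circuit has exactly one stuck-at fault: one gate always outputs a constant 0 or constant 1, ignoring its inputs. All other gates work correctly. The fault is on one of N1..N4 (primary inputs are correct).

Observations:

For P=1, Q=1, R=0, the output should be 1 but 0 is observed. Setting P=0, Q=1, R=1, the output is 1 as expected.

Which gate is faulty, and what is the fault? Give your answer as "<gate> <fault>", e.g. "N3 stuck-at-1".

Fault-free values for test 1 (P=1, Q=1, R=0): N1=0, N2=1, N3=1, N4=1, giving Y=1. Observed 0.
Test 1: faults giving observed 0 are {N2 stuck-at-0, N4 stuck-at-0}.
Test 2 (P=0, Q=1, R=1): fault-free N1=1, N2=1, N3=1, N4=1 → 1; observed 1. Eliminates N4 stuck-at-0.
Only N2 stuck-at-0 is consistent with every test.

N2 stuck-at-0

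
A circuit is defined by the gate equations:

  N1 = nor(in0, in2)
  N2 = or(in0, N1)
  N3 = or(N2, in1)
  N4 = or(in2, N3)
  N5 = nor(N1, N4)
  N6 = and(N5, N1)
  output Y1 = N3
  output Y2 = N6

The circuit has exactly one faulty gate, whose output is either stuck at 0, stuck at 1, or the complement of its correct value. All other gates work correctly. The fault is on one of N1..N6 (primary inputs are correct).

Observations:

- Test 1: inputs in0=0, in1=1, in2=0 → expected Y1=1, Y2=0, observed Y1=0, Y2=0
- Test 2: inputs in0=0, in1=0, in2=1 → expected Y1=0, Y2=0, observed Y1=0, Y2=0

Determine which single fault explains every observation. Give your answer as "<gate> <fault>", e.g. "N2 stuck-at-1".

Fault-free values for test 1 (in0=0, in1=1, in2=0): N1=1, N2=1, N3=1, N4=1, N5=0, N6=0, giving Y1=1, Y2=0. Observed Y1=0, Y2=0.
Test 1: faults giving observed Y1=0, Y2=0 are {N3 stuck-at-0, N3 inverted output}.
Test 2 (in0=0, in1=0, in2=1): fault-free N1=0, N2=0, N3=0, N4=1, N5=0, N6=0 → Y1=0, Y2=0; observed Y1=0, Y2=0. Eliminates N3 inverted output.
Only N3 stuck-at-0 is consistent with every test.

N3 stuck-at-0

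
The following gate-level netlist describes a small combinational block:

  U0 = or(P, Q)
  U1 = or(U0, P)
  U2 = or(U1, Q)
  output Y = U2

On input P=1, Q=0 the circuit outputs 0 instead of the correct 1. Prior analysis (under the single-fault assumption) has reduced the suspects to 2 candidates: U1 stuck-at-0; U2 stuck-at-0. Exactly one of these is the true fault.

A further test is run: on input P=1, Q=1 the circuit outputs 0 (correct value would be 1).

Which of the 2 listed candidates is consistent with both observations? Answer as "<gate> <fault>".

U2 stuck-at-0

Evaluate each candidate on input P=1, Q=1:
  U1 stuck-at-0: U0=1, U1=0 [stuck-at-0], U2=1 → 1 — eliminated
  U2 stuck-at-0: U0=1, U1=1, U2=0 [stuck-at-0] → 0 — matches
Only U2 stuck-at-0 reproduces the observed 0.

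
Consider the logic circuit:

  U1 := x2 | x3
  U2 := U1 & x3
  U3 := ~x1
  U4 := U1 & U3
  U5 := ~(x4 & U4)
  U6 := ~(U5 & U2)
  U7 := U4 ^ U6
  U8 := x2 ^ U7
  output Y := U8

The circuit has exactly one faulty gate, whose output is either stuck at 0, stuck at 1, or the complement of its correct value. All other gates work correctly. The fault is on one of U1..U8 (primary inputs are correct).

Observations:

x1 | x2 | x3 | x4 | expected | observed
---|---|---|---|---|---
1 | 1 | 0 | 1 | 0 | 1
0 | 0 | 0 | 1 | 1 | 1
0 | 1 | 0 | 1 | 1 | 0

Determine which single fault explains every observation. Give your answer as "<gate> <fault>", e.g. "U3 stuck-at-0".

Fault-free values for test 1 (x1=1, x2=1, x3=0, x4=1): U1=1, U2=0, U3=0, U4=0, U5=1, U6=1, U7=1, U8=0, giving Y=0. Observed 1.
Test 1: faults giving observed 1 are {U2 stuck-at-1, U2 inverted output, U3 stuck-at-1, U3 inverted output, U4 stuck-at-1, U4 inverted output, U6 stuck-at-0, U6 inverted output, U7 stuck-at-0, U7 inverted output, U8 stuck-at-1, U8 inverted output}.
Test 2 (x1=0, x2=0, x3=0, x4=1): fault-free U1=0, U2=0, U3=1, U4=0, U5=1, U6=1, U7=1, U8=1 → 1; observed 1. Eliminates U2 stuck-at-1, U2 inverted output, U4 stuck-at-1, U4 inverted output, U6 stuck-at-0, U6 inverted output, U7 stuck-at-0, U7 inverted output, U8 inverted output.
Test 3 (x1=0, x2=1, x3=0, x4=1): fault-free U1=1, U2=0, U3=1, U4=1, U5=0, U6=1, U7=0, U8=1 → 1; observed 0. Eliminates U3 stuck-at-1, U8 stuck-at-1.
Only U3 inverted output is consistent with every test.

U3 inverted output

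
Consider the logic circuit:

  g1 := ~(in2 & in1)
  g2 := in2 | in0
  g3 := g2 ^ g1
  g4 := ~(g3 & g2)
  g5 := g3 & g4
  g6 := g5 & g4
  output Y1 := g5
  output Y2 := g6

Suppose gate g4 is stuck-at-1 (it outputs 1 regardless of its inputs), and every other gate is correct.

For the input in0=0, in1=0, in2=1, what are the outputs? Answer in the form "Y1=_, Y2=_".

Propagate with g4 forced: g1=1, g2=1, g3=0, g4=1 [stuck-at-1], g5=0, g6=0.
So the outputs are Y1=0, Y2=0. (Same as the fault-free value — the fault is masked on this input.)

Y1=0, Y2=0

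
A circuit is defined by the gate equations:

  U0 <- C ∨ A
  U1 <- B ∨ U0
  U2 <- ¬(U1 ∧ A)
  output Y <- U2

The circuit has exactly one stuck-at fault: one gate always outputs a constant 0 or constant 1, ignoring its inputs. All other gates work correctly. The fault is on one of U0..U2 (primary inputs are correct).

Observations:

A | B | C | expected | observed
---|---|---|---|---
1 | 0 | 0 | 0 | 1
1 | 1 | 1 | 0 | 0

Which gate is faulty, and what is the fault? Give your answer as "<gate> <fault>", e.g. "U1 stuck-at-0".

U0 stuck-at-0

Fault-free values for test 1 (A=1, B=0, C=0): U0=1, U1=1, U2=0, giving Y=0. Observed 1.
Test 1: faults giving observed 1 are {U0 stuck-at-0, U1 stuck-at-0, U2 stuck-at-1}.
Test 2 (A=1, B=1, C=1): fault-free U0=1, U1=1, U2=0 → 0; observed 0. Eliminates U1 stuck-at-0, U2 stuck-at-1.
Only U0 stuck-at-0 is consistent with every test.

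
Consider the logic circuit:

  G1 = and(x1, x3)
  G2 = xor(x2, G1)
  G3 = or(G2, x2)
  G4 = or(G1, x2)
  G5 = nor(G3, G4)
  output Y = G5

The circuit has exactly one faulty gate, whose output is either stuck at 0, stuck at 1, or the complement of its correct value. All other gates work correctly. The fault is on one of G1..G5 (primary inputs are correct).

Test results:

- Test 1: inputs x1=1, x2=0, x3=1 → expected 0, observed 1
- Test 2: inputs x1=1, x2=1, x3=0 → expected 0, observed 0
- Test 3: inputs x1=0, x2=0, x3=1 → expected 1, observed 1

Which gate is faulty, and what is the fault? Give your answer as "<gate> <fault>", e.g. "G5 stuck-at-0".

Fault-free values for test 1 (x1=1, x2=0, x3=1): G1=1, G2=1, G3=1, G4=1, G5=0, giving Y=0. Observed 1.
Test 1: faults giving observed 1 are {G1 stuck-at-0, G1 inverted output, G5 stuck-at-1, G5 inverted output}.
Test 2 (x1=1, x2=1, x3=0): fault-free G1=0, G2=1, G3=1, G4=1, G5=0 → 0; observed 0. Eliminates G5 stuck-at-1, G5 inverted output.
Test 3 (x1=0, x2=0, x3=1): fault-free G1=0, G2=0, G3=0, G4=0, G5=1 → 1; observed 1. Eliminates G1 inverted output.
Only G1 stuck-at-0 is consistent with every test.

G1 stuck-at-0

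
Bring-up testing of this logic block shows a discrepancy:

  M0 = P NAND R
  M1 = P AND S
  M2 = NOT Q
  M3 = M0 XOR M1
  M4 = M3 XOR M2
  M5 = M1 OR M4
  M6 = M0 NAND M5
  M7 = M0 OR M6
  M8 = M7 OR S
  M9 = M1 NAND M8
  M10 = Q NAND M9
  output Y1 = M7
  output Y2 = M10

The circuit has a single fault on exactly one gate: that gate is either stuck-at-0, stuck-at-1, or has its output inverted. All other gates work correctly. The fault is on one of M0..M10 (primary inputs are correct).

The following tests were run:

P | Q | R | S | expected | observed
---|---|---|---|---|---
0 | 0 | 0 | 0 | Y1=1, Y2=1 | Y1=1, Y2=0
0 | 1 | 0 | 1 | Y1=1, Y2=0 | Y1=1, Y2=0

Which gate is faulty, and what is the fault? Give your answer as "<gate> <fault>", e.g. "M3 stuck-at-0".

Fault-free values for test 1 (P=0, Q=0, R=0, S=0): M0=1, M1=0, M2=1, M3=1, M4=0, M5=0, M6=1, M7=1, M8=1, M9=1, M10=1, giving Y1=1, Y2=1. Observed Y1=1, Y2=0.
Test 1: faults giving observed Y1=1, Y2=0 are {M10 stuck-at-0, M10 inverted output}.
Test 2 (P=0, Q=1, R=0, S=1): fault-free M0=1, M1=0, M2=0, M3=1, M4=1, M5=1, M6=0, M7=1, M8=1, M9=1, M10=0 → Y1=1, Y2=0; observed Y1=1, Y2=0. Eliminates M10 inverted output.
Only M10 stuck-at-0 is consistent with every test.

M10 stuck-at-0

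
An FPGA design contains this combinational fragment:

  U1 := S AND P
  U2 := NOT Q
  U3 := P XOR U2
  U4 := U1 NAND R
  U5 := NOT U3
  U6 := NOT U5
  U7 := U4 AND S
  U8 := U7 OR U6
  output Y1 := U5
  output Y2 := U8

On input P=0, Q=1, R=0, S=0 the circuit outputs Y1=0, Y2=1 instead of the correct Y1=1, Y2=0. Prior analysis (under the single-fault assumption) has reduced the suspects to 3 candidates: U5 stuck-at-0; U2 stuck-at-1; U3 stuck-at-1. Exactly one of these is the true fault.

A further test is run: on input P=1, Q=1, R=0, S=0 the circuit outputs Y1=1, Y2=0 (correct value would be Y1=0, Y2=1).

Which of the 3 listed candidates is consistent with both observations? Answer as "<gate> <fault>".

Evaluate each candidate on input P=1, Q=1, R=0, S=0:
  U5 stuck-at-0: U1=0, U2=0, U3=1, U4=1, U5=0 [stuck-at-0], U6=1, U7=0, U8=1 → Y1=0, Y2=1 — eliminated
  U2 stuck-at-1: U1=0, U2=1 [stuck-at-1], U3=0, U4=1, U5=1, U6=0, U7=0, U8=0 → Y1=1, Y2=0 — matches
  U3 stuck-at-1: U1=0, U2=0, U3=1 [stuck-at-1], U4=1, U5=0, U6=1, U7=0, U8=1 → Y1=0, Y2=1 — eliminated
Only U2 stuck-at-1 reproduces the observed Y1=1, Y2=0.

U2 stuck-at-1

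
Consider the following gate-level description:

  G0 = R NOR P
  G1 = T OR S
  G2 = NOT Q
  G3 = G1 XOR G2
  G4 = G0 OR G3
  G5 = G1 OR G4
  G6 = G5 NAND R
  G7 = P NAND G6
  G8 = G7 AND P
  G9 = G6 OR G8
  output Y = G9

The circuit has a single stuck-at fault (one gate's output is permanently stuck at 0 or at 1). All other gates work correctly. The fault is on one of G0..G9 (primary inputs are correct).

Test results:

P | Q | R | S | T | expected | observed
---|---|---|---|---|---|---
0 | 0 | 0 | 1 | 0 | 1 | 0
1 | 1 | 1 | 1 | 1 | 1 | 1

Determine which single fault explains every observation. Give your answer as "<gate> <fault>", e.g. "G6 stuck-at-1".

Fault-free values for test 1 (P=0, Q=0, R=0, S=1, T=0): G0=1, G1=1, G2=1, G3=0, G4=1, G5=1, G6=1, G7=1, G8=0, G9=1, giving Y=1. Observed 0.
Test 1: faults giving observed 0 are {G6 stuck-at-0, G9 stuck-at-0}.
Test 2 (P=1, Q=1, R=1, S=1, T=1): fault-free G0=0, G1=1, G2=0, G3=1, G4=1, G5=1, G6=0, G7=1, G8=1, G9=1 → 1; observed 1. Eliminates G9 stuck-at-0.
Only G6 stuck-at-0 is consistent with every test.

G6 stuck-at-0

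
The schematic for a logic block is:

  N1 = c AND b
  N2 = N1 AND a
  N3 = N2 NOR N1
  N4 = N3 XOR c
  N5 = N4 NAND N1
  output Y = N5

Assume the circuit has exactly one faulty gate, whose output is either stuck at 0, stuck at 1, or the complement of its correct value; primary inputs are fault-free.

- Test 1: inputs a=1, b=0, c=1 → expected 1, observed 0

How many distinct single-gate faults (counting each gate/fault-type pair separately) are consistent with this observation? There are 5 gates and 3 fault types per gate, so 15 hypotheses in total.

Fault-free: N1=0, N2=0, N3=1, N4=0, N5=1 → 1. Observed 0.
  N1: stuck-at-1, inverted output ✓; others ✗
  N2: none of the 3 fault types match ✗
  N3: none of the 3 fault types match ✗
  N4: none of the 3 fault types match ✗
  N5: stuck-at-0, inverted output ✓; others ✗
Consistent faults: {N1 stuck-at-1, N1 inverted output, N5 stuck-at-0, N5 inverted output} — 4 in all.

4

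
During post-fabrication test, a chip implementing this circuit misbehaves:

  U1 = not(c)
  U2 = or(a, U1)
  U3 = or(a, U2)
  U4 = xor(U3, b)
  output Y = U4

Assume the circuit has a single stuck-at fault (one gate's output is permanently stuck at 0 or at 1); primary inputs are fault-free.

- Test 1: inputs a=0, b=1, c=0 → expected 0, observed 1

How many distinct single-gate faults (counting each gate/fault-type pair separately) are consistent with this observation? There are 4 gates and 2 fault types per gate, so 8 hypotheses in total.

4

Fault-free: U1=1, U2=1, U3=1, U4=0 → 0. Observed 1.
  U1 stuck-at-0: output 1 ✓
  U1 stuck-at-1: output 0 ✗
  U2 stuck-at-0: output 1 ✓
  U2 stuck-at-1: output 0 ✗
  U3 stuck-at-0: output 1 ✓
  U3 stuck-at-1: output 0 ✗
  U4 stuck-at-0: output 0 ✗
  U4 stuck-at-1: output 1 ✓
Consistent faults: {U1 stuck-at-0, U2 stuck-at-0, U3 stuck-at-0, U4 stuck-at-1} — 4 in all.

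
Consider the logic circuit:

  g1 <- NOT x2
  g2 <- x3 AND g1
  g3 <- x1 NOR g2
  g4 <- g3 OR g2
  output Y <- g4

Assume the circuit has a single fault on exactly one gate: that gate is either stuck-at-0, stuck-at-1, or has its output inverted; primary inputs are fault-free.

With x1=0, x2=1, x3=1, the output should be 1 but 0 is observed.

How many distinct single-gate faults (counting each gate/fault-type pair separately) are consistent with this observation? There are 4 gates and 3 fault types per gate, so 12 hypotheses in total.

Fault-free: g1=0, g2=0, g3=1, g4=1 → 1. Observed 0.
  g1 stuck-at-0: output 1 ✗
  g1 stuck-at-1: output 1 ✗
  g1 inverted output: output 1 ✗
  g2 stuck-at-0: output 1 ✗
  g2 stuck-at-1: output 1 ✗
  g2 inverted output: output 1 ✗
  g3 stuck-at-0: output 0 ✓
  g3 stuck-at-1: output 1 ✗
  g3 inverted output: output 0 ✓
  g4 stuck-at-0: output 0 ✓
  g4 stuck-at-1: output 1 ✗
  g4 inverted output: output 0 ✓
Consistent faults: {g3 stuck-at-0, g3 inverted output, g4 stuck-at-0, g4 inverted output} — 4 in all.

4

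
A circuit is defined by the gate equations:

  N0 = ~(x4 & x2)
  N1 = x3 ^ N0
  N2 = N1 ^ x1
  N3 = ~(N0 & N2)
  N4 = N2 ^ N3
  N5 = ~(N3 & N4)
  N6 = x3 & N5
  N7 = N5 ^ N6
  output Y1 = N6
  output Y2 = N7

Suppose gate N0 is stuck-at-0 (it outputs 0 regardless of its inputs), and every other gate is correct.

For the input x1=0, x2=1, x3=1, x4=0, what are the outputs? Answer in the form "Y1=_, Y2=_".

Propagate with N0 forced: N0=0 [stuck-at-0], N1=1, N2=1, N3=1, N4=0, N5=1, N6=1, N7=0.
So the outputs are Y1=1, Y2=0. (Without the fault they would be Y1=0, Y2=0.)

Y1=1, Y2=0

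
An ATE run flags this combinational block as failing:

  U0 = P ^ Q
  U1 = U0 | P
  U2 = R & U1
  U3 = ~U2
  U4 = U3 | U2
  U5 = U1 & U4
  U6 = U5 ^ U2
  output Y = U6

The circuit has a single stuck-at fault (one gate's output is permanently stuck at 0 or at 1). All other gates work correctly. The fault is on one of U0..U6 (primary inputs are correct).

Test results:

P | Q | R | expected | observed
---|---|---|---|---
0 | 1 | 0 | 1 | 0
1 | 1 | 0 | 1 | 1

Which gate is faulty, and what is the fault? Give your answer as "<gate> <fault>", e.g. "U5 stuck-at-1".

U0 stuck-at-0

Fault-free values for test 1 (P=0, Q=1, R=0): U0=1, U1=1, U2=0, U3=1, U4=1, U5=1, U6=1, giving Y=1. Observed 0.
Test 1: faults giving observed 0 are {U0 stuck-at-0, U1 stuck-at-0, U2 stuck-at-1, U3 stuck-at-0, U4 stuck-at-0, U5 stuck-at-0, U6 stuck-at-0}.
Test 2 (P=1, Q=1, R=0): fault-free U0=0, U1=1, U2=0, U3=1, U4=1, U5=1, U6=1 → 1; observed 1. Eliminates U1 stuck-at-0, U2 stuck-at-1, U3 stuck-at-0, U4 stuck-at-0, U5 stuck-at-0, U6 stuck-at-0.
Only U0 stuck-at-0 is consistent with every test.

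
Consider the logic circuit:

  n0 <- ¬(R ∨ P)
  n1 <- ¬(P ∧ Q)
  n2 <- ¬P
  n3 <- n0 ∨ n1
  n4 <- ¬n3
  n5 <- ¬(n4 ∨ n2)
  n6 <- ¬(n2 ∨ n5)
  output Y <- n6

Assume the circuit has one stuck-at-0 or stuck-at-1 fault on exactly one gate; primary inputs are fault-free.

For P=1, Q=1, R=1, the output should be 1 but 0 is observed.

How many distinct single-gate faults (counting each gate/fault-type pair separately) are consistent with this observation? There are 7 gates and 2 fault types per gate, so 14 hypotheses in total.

7

Fault-free: n0=0, n1=0, n2=0, n3=0, n4=1, n5=0, n6=1 → 1. Observed 0.
  n0 stuck-at-0: output 1 ✗
  n0 stuck-at-1: output 0 ✓
  n1 stuck-at-0: output 1 ✗
  n1 stuck-at-1: output 0 ✓
  n2 stuck-at-0: output 1 ✗
  n2 stuck-at-1: output 0 ✓
  n3 stuck-at-0: output 1 ✗
  n3 stuck-at-1: output 0 ✓
  n4 stuck-at-0: output 0 ✓
  n4 stuck-at-1: output 1 ✗
  n5 stuck-at-0: output 1 ✗
  n5 stuck-at-1: output 0 ✓
  n6 stuck-at-0: output 0 ✓
  n6 stuck-at-1: output 1 ✗
Consistent faults: {n0 stuck-at-1, n1 stuck-at-1, n2 stuck-at-1, n3 stuck-at-1, n4 stuck-at-0, n5 stuck-at-1, n6 stuck-at-0} — 7 in all.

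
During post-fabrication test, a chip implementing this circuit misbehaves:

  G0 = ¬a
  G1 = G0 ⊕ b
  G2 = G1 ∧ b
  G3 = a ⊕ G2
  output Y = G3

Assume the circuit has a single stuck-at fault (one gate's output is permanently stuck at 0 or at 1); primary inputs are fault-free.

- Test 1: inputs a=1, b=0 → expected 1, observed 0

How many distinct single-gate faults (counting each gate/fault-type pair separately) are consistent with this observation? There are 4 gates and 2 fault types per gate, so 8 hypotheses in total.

2

Fault-free: G0=0, G1=0, G2=0, G3=1 → 1. Observed 0.
  G0 stuck-at-0: output 1 ✗
  G0 stuck-at-1: output 1 ✗
  G1 stuck-at-0: output 1 ✗
  G1 stuck-at-1: output 1 ✗
  G2 stuck-at-0: output 1 ✗
  G2 stuck-at-1: output 0 ✓
  G3 stuck-at-0: output 0 ✓
  G3 stuck-at-1: output 1 ✗
Consistent faults: {G2 stuck-at-1, G3 stuck-at-0} — 2 in all.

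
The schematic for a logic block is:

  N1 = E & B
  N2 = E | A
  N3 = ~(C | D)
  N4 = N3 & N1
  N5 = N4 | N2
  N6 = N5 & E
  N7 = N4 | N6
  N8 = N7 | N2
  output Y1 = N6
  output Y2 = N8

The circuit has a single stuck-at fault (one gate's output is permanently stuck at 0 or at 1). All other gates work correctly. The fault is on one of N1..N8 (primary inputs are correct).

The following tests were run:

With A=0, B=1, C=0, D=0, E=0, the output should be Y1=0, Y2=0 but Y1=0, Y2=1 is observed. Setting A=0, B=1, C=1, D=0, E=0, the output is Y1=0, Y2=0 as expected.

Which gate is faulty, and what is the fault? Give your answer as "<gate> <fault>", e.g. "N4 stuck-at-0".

Fault-free values for test 1 (A=0, B=1, C=0, D=0, E=0): N1=0, N2=0, N3=1, N4=0, N5=0, N6=0, N7=0, N8=0, giving Y1=0, Y2=0. Observed Y1=0, Y2=1.
Test 1: faults giving observed Y1=0, Y2=1 are {N1 stuck-at-1, N2 stuck-at-1, N4 stuck-at-1, N7 stuck-at-1, N8 stuck-at-1}.
Test 2 (A=0, B=1, C=1, D=0, E=0): fault-free N1=0, N2=0, N3=0, N4=0, N5=0, N6=0, N7=0, N8=0 → Y1=0, Y2=0; observed Y1=0, Y2=0. Eliminates N2 stuck-at-1, N4 stuck-at-1, N7 stuck-at-1, N8 stuck-at-1.
Only N1 stuck-at-1 is consistent with every test.

N1 stuck-at-1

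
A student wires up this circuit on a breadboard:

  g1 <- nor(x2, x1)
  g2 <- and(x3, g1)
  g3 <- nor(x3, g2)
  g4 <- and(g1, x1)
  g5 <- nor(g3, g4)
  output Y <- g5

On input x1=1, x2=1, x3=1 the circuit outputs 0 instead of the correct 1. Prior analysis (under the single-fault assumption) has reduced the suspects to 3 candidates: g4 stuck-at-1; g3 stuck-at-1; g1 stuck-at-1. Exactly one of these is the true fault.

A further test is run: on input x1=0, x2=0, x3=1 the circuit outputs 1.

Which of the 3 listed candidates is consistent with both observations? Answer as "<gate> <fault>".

g1 stuck-at-1

Evaluate each candidate on input x1=0, x2=0, x3=1:
  g4 stuck-at-1: g1=1, g2=1, g3=0, g4=1 [stuck-at-1], g5=0 → 0 — eliminated
  g3 stuck-at-1: g1=1, g2=1, g3=1 [stuck-at-1], g4=0, g5=0 → 0 — eliminated
  g1 stuck-at-1: g1=1 [stuck-at-1], g2=1, g3=0, g4=0, g5=1 → 1 — matches
Only g1 stuck-at-1 reproduces the observed 1.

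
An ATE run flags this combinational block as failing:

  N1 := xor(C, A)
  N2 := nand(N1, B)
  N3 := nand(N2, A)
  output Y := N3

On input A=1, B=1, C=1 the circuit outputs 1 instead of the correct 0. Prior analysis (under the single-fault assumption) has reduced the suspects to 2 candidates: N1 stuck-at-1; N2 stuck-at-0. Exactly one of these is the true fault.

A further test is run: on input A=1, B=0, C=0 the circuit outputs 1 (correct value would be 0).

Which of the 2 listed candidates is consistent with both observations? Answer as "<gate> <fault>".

N2 stuck-at-0

Evaluate each candidate on input A=1, B=0, C=0:
  N1 stuck-at-1: N1=1 [stuck-at-1], N2=1, N3=0 → 0 — eliminated
  N2 stuck-at-0: N1=1, N2=0 [stuck-at-0], N3=1 → 1 — matches
Only N2 stuck-at-0 reproduces the observed 1.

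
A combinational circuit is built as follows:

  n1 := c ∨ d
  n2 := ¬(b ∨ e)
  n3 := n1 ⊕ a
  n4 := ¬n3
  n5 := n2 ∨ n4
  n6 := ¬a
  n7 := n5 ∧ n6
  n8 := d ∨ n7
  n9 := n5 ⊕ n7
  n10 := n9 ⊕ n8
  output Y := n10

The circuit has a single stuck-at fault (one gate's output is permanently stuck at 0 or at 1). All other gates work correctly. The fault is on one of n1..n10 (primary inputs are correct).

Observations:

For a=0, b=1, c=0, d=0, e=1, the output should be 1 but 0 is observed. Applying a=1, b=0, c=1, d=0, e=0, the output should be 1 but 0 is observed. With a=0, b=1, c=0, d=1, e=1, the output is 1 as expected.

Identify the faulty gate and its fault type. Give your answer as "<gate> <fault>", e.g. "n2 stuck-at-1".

n5 stuck-at-0

Fault-free values for test 1 (a=0, b=1, c=0, d=0, e=1): n1=0, n2=0, n3=0, n4=1, n5=1, n6=1, n7=1, n8=1, n9=0, n10=1, giving Y=1. Observed 0.
Test 1: faults giving observed 0 are {n1 stuck-at-1, n3 stuck-at-1, n4 stuck-at-0, n5 stuck-at-0, n8 stuck-at-0, n9 stuck-at-1, n10 stuck-at-0}.
Test 2 (a=1, b=0, c=1, d=0, e=0): fault-free n1=1, n2=1, n3=0, n4=1, n5=1, n6=0, n7=0, n8=0, n9=1, n10=1 → 1; observed 0. Eliminates n1 stuck-at-1, n3 stuck-at-1, n4 stuck-at-0, n8 stuck-at-0, n9 stuck-at-1.
Test 3 (a=0, b=1, c=0, d=1, e=1): fault-free n1=1, n2=0, n3=1, n4=0, n5=0, n6=1, n7=0, n8=1, n9=0, n10=1 → 1; observed 1. Eliminates n10 stuck-at-0.
Only n5 stuck-at-0 is consistent with every test.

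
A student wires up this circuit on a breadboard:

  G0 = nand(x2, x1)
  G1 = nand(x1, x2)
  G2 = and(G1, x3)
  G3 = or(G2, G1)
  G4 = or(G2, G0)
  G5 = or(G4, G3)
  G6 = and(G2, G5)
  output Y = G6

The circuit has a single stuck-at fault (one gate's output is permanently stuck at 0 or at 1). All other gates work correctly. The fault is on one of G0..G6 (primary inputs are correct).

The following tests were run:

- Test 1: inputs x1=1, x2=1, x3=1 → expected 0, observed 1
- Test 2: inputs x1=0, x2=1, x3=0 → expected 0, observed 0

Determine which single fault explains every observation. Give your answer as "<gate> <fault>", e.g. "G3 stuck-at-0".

G1 stuck-at-1

Fault-free values for test 1 (x1=1, x2=1, x3=1): G0=0, G1=0, G2=0, G3=0, G4=0, G5=0, G6=0, giving Y=0. Observed 1.
Test 1: faults giving observed 1 are {G1 stuck-at-1, G2 stuck-at-1, G6 stuck-at-1}.
Test 2 (x1=0, x2=1, x3=0): fault-free G0=1, G1=1, G2=0, G3=1, G4=1, G5=1, G6=0 → 0; observed 0. Eliminates G2 stuck-at-1, G6 stuck-at-1.
Only G1 stuck-at-1 is consistent with every test.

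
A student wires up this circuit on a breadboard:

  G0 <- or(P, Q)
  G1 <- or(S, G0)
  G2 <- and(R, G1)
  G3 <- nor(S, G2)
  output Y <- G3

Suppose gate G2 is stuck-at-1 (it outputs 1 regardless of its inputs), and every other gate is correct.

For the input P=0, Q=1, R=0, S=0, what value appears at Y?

Propagate with G2 forced: G0=1, G1=1, G2=1 [stuck-at-1], G3=0.
So Y = 0. (Without the fault it would be 1.)

0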